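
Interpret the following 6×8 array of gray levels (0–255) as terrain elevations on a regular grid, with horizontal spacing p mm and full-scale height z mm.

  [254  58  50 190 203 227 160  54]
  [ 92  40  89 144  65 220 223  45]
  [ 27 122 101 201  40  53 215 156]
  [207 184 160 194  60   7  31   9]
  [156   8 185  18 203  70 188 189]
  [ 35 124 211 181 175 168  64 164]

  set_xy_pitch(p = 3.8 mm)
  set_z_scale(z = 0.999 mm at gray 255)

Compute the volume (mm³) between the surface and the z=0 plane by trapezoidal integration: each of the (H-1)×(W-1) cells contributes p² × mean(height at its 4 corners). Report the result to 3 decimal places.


242.901

height_mm = gray/255 × 0.999; cell vol = 3.8² × mean(4 corners)
unit = 3.8² × 0.999 / (4×255) = 0.0141427 mm³ per gray-sum
row 0: Σ corner-gray over 7 cells = 3783  → 53.5019
row 1: Σ corner-gray over 7 cells = 3346  → 47.3215
row 2: Σ corner-gray over 7 cells = 3135  → 44.3374
row 3: Σ corner-gray over 7 cells = 3177  → 44.9314
row 4: Σ corner-gray over 7 cells = 3734  → 52.8089
Σ rows: total corner-gray = 17175  → 242.9010 mm³


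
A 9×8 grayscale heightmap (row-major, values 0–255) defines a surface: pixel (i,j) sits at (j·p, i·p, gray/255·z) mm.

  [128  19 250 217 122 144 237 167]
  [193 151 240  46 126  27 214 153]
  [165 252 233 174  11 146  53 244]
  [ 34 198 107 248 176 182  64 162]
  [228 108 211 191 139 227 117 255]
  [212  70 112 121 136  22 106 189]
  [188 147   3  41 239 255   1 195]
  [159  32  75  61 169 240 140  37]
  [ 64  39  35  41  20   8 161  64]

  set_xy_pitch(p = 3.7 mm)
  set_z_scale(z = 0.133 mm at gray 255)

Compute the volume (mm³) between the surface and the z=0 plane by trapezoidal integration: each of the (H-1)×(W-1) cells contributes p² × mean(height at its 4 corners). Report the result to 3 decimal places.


height_mm = gray/255 × 0.133; cell vol = 3.7² × mean(4 corners)
unit = 3.7² × 0.133 / (4×255) = 0.00178507 mm³ per gray-sum
row 0: Σ corner-gray over 7 cells = 4227  → 7.5455
row 1: Σ corner-gray over 7 cells = 4101  → 7.3206
row 2: Σ corner-gray over 7 cells = 4293  → 7.6633
row 3: Σ corner-gray over 7 cells = 4615  → 8.2381
row 4: Σ corner-gray over 7 cells = 4004  → 7.1474
row 5: Σ corner-gray over 7 cells = 3290  → 5.8729
row 6: Σ corner-gray over 7 cells = 3385  → 6.0425
row 7: Σ corner-gray over 7 cells = 2366  → 4.2235
Σ rows: total corner-gray = 30281  → 54.0537 mm³

54.054


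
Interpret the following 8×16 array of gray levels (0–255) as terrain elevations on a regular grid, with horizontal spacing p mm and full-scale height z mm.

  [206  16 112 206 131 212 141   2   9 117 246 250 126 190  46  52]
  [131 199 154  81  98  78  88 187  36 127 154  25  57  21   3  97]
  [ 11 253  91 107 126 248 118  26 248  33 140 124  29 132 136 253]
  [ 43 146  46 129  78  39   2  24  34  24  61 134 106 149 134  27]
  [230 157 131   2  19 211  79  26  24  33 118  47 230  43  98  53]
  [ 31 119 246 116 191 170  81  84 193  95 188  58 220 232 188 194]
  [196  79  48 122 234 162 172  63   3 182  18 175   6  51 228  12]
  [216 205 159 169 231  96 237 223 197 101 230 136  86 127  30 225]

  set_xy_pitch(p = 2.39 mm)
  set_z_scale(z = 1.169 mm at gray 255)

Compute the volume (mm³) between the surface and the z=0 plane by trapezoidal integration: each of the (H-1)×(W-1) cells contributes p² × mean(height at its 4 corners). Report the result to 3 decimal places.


314.135

height_mm = gray/255 × 1.169; cell vol = 2.39² × mean(4 corners)
unit = 2.39² × 1.169 / (4×255) = 0.00654651 mm³ per gray-sum
row 0: Σ corner-gray over 15 cells = 6710  → 43.9271
row 1: Σ corner-gray over 15 cells = 6730  → 44.0580
row 2: Σ corner-gray over 15 cells = 6168  → 40.3789
row 3: Σ corner-gray over 15 cells = 5001  → 32.7391
row 4: Σ corner-gray over 15 cells = 7306  → 47.8288
row 5: Σ corner-gray over 15 cells = 7881  → 51.5931
row 6: Σ corner-gray over 15 cells = 8189  → 53.6094
Σ rows: total corner-gray = 47985  → 314.1345 mm³


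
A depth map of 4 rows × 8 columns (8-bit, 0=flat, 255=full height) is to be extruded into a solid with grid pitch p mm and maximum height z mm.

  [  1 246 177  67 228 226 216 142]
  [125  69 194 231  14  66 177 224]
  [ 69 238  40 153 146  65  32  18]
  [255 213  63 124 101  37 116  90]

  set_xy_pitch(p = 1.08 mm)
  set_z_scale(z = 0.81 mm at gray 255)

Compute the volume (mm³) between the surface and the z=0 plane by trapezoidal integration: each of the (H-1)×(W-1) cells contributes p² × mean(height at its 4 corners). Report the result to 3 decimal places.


height_mm = gray/255 × 0.81; cell vol = 1.08² × mean(4 corners)
unit = 1.08² × 0.81 / (4×255) = 0.000926259 mm³ per gray-sum
row 0: Σ corner-gray over 7 cells = 4314  → 3.9959
row 1: Σ corner-gray over 7 cells = 3286  → 3.0437
row 2: Σ corner-gray over 7 cells = 3088  → 2.8603
Σ rows: total corner-gray = 10688  → 9.8999 mm³

9.900


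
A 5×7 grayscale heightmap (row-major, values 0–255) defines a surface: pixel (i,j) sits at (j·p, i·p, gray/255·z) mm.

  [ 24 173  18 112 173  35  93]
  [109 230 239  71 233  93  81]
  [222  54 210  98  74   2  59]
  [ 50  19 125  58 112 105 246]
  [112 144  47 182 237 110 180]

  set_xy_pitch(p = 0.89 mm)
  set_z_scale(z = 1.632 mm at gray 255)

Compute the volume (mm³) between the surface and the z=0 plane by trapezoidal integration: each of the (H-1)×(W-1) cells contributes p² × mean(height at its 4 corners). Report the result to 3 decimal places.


height_mm = gray/255 × 1.632; cell vol = 0.89² × mean(4 corners)
unit = 0.89² × 1.632 / (4×255) = 0.00126736 mm³ per gray-sum
row 0: Σ corner-gray over 6 cells = 3061  → 3.8794
row 1: Σ corner-gray over 6 cells = 3079  → 3.9022
row 2: Σ corner-gray over 6 cells = 2291  → 2.9035
row 3: Σ corner-gray over 6 cells = 2866  → 3.6323
Σ rows: total corner-gray = 11297  → 14.3174 mm³

14.317


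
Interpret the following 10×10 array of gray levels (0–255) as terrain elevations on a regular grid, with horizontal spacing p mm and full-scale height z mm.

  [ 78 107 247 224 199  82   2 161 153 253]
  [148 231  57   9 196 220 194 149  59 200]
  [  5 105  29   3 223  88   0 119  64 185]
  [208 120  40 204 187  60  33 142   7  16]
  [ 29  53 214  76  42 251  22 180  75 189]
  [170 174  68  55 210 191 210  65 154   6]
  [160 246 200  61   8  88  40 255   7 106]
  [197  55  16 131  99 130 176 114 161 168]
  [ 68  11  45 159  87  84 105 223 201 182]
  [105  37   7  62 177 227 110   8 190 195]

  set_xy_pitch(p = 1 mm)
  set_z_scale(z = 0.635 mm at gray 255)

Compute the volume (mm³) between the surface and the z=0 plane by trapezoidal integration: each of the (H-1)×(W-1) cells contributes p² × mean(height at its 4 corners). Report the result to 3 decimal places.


height_mm = gray/255 × 0.635; cell vol = 1² × mean(4 corners)
unit = 1² × 0.635 / (4×255) = 0.000622549 mm³ per gray-sum
row 0: Σ corner-gray over 9 cells = 5259  → 3.2740
row 1: Σ corner-gray over 9 cells = 4030  → 2.5089
row 2: Σ corner-gray over 9 cells = 3262  → 2.0308
row 3: Σ corner-gray over 9 cells = 3854  → 2.3993
row 4: Σ corner-gray over 9 cells = 4474  → 2.7853
row 5: Σ corner-gray over 9 cells = 4506  → 2.8052
row 6: Σ corner-gray over 9 cells = 4205  → 2.6178
row 7: Σ corner-gray over 9 cells = 4209  → 2.6203
row 8: Σ corner-gray over 9 cells = 4016  → 2.5002
Σ rows: total corner-gray = 37815  → 23.5417 mm³

23.542


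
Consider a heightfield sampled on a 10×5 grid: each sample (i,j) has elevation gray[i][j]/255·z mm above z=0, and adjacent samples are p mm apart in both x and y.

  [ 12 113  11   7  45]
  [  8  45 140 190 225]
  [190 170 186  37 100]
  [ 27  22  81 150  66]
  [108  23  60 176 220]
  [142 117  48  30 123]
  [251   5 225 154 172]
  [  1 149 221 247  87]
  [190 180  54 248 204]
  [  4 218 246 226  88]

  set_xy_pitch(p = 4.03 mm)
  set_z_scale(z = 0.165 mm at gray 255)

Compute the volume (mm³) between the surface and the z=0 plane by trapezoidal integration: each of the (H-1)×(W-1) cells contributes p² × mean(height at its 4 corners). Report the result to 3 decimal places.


46.898

height_mm = gray/255 × 0.165; cell vol = 4.03² × mean(4 corners)
unit = 4.03² × 0.165 / (4×255) = 0.0026272 mm³ per gray-sum
row 0: Σ corner-gray over 4 cells = 1302  → 3.4206
row 1: Σ corner-gray over 4 cells = 2059  → 5.4094
row 2: Σ corner-gray over 4 cells = 1675  → 4.4006
row 3: Σ corner-gray over 4 cells = 1445  → 3.7963
row 4: Σ corner-gray over 4 cells = 1501  → 3.9434
row 5: Σ corner-gray over 4 cells = 1846  → 4.8498
row 6: Σ corner-gray over 4 cells = 2513  → 6.6022
row 7: Σ corner-gray over 4 cells = 2680  → 7.0409
row 8: Σ corner-gray over 4 cells = 2830  → 7.4350
Σ rows: total corner-gray = 17851  → 46.8982 mm³


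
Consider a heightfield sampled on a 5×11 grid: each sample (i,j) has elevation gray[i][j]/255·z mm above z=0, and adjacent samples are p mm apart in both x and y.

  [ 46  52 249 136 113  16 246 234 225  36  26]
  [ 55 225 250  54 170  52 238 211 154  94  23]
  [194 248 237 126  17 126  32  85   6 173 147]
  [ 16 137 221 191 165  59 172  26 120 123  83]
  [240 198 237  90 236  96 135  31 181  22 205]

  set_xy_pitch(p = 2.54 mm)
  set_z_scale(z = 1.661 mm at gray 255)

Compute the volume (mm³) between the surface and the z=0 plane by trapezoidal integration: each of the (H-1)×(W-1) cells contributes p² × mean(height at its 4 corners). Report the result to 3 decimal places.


height_mm = gray/255 × 1.661; cell vol = 2.54² × mean(4 corners)
unit = 2.54² × 1.661 / (4×255) = 0.010506 mm³ per gray-sum
row 0: Σ corner-gray over 10 cells = 5660  → 59.4639
row 1: Σ corner-gray over 10 cells = 5415  → 56.8899
row 2: Σ corner-gray over 10 cells = 4968  → 52.1937
row 3: Σ corner-gray over 10 cells = 5424  → 56.9845
Σ rows: total corner-gray = 21467  → 225.5320 mm³

225.532


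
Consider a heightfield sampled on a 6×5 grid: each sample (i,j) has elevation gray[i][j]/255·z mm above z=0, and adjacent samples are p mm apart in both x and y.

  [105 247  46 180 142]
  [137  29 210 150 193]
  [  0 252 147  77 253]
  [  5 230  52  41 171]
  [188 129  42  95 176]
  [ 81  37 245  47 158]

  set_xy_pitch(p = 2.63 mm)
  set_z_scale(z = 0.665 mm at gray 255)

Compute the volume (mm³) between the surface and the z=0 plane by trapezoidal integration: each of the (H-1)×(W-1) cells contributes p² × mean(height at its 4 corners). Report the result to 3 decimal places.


45.781

height_mm = gray/255 × 0.665; cell vol = 2.63² × mean(4 corners)
unit = 2.63² × 0.665 / (4×255) = 0.00450955 mm³ per gray-sum
row 0: Σ corner-gray over 4 cells = 2301  → 10.3765
row 1: Σ corner-gray over 4 cells = 2313  → 10.4306
row 2: Σ corner-gray over 4 cells = 2027  → 9.1409
row 3: Σ corner-gray over 4 cells = 1718  → 7.7474
row 4: Σ corner-gray over 4 cells = 1793  → 8.0856
Σ rows: total corner-gray = 10152  → 45.7809 mm³


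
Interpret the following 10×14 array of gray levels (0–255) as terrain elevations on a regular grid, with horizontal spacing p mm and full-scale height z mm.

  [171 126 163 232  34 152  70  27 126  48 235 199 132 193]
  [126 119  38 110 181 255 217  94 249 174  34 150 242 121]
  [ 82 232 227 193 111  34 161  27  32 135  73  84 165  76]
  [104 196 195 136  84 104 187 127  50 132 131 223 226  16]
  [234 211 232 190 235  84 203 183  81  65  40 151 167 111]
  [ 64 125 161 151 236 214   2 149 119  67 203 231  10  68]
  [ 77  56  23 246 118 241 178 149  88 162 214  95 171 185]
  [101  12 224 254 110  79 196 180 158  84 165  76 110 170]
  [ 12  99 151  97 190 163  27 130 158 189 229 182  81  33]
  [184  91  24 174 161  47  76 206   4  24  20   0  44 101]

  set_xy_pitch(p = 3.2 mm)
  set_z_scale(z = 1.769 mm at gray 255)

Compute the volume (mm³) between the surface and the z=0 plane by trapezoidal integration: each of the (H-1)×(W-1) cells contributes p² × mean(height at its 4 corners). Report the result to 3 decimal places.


1128.271

height_mm = gray/255 × 1.769; cell vol = 3.2² × mean(4 corners)
unit = 3.2² × 1.769 / (4×255) = 0.0177594 mm³ per gray-sum
row 0: Σ corner-gray over 13 cells = 7425  → 131.8633
row 1: Σ corner-gray over 13 cells = 7079  → 125.7186
row 2: Σ corner-gray over 13 cells = 6808  → 120.9058
row 3: Σ corner-gray over 13 cells = 7731  → 137.2977
row 4: Σ corner-gray over 13 cells = 7497  → 133.1420
row 5: Σ corner-gray over 13 cells = 7212  → 128.0806
row 6: Σ corner-gray over 13 cells = 7311  → 129.8388
row 7: Σ corner-gray over 13 cells = 7004  → 124.3866
row 8: Σ corner-gray over 13 cells = 5464  → 97.0372
Σ rows: total corner-gray = 63531  → 1128.2707 mm³


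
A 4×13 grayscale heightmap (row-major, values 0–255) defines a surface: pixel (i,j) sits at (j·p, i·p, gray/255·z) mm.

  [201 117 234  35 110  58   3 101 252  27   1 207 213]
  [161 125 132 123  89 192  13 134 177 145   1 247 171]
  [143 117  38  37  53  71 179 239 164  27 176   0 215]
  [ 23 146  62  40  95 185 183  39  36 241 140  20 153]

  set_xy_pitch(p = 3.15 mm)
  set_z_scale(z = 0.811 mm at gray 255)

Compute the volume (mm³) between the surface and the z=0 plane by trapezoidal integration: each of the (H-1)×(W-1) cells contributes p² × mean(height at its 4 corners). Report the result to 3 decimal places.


130.569

height_mm = gray/255 × 0.811; cell vol = 3.15² × mean(4 corners)
unit = 3.15² × 0.811 / (4×255) = 0.00788936 mm³ per gray-sum
row 0: Σ corner-gray over 12 cells = 5792  → 45.6952
row 1: Σ corner-gray over 12 cells = 5648  → 44.5591
row 2: Σ corner-gray over 12 cells = 5110  → 40.3146
Σ rows: total corner-gray = 16550  → 130.5689 mm³


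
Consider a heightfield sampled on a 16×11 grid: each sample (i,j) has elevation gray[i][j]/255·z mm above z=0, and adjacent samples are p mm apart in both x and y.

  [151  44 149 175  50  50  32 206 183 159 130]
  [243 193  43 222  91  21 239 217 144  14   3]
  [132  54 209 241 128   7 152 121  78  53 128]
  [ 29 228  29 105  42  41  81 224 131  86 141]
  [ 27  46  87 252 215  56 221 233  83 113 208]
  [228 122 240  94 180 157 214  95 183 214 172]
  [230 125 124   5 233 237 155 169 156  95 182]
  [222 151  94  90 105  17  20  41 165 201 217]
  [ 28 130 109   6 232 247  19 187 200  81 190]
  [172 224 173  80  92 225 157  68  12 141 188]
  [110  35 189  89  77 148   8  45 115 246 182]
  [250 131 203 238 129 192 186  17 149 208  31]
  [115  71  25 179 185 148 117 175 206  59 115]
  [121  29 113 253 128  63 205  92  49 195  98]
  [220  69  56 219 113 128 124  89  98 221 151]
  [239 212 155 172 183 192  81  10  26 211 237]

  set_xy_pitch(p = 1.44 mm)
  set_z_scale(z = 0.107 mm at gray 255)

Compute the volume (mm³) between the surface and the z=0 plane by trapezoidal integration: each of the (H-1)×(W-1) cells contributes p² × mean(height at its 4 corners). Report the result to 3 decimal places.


height_mm = gray/255 × 0.107; cell vol = 1.44² × mean(4 corners)
unit = 1.44² × 0.107 / (4×255) = 0.000217525 mm³ per gray-sum
row 0: Σ corner-gray over 10 cells = 4991  → 1.0857
row 1: Σ corner-gray over 10 cells = 4960  → 1.0789
row 2: Σ corner-gray over 10 cells = 4450  → 0.9680
row 3: Σ corner-gray over 10 cells = 4951  → 1.0770
row 4: Σ corner-gray over 10 cells = 6245  → 1.3584
row 5: Σ corner-gray over 10 cells = 6408  → 1.3939
row 6: Σ corner-gray over 10 cells = 5217  → 1.1348
row 7: Σ corner-gray over 10 cells = 4847  → 1.0543
row 8: Σ corner-gray over 10 cells = 5344  → 1.1625
row 9: Σ corner-gray over 10 cells = 4900  → 1.0659
row 10: Σ corner-gray over 10 cells = 5383  → 1.1709
row 11: Σ corner-gray over 10 cells = 5747  → 1.2501
row 12: Σ corner-gray over 10 cells = 5033  → 1.0948
row 13: Σ corner-gray over 10 cells = 5078  → 1.1046
row 14: Σ corner-gray over 10 cells = 5565  → 1.2105
Σ rows: total corner-gray = 79119  → 17.2103 mm³

17.210


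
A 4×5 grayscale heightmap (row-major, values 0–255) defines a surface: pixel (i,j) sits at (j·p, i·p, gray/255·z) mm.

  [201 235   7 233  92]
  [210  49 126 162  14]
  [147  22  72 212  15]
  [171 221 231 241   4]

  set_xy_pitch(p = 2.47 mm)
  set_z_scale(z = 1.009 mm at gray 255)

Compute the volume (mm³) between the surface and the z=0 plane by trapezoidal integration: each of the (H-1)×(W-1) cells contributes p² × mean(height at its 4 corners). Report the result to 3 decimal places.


height_mm = gray/255 × 1.009; cell vol = 2.47² × mean(4 corners)
unit = 2.47² × 1.009 / (4×255) = 0.00603511 mm³ per gray-sum
row 0: Σ corner-gray over 4 cells = 2141  → 12.9212
row 1: Σ corner-gray over 4 cells = 1672  → 10.0907
row 2: Σ corner-gray over 4 cells = 2335  → 14.0920
Σ rows: total corner-gray = 6148  → 37.1038 mm³

37.104


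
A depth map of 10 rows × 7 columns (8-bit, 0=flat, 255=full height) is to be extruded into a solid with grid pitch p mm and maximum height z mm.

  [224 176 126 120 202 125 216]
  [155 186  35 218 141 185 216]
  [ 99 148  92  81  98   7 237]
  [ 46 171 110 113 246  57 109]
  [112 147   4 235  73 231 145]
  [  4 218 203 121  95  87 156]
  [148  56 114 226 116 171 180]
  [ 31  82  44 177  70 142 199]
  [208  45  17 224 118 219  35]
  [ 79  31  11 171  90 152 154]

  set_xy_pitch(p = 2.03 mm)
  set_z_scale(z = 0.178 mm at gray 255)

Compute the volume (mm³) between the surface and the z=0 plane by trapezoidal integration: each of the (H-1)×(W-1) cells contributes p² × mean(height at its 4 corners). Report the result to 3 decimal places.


height_mm = gray/255 × 0.178; cell vol = 2.03² × mean(4 corners)
unit = 2.03² × 0.178 / (4×255) = 0.000719137 mm³ per gray-sum
row 0: Σ corner-gray over 6 cells = 3839  → 2.7608
row 1: Σ corner-gray over 6 cells = 3089  → 2.2214
row 2: Σ corner-gray over 6 cells = 2737  → 1.9683
row 3: Σ corner-gray over 6 cells = 3186  → 2.2912
row 4: Σ corner-gray over 6 cells = 3245  → 2.3336
row 5: Σ corner-gray over 6 cells = 3302  → 2.3746
row 6: Σ corner-gray over 6 cells = 2954  → 2.1243
row 7: Σ corner-gray over 6 cells = 2749  → 1.9769
row 8: Σ corner-gray over 6 cells = 2632  → 1.8928
Σ rows: total corner-gray = 27733  → 19.9438 mm³

19.944


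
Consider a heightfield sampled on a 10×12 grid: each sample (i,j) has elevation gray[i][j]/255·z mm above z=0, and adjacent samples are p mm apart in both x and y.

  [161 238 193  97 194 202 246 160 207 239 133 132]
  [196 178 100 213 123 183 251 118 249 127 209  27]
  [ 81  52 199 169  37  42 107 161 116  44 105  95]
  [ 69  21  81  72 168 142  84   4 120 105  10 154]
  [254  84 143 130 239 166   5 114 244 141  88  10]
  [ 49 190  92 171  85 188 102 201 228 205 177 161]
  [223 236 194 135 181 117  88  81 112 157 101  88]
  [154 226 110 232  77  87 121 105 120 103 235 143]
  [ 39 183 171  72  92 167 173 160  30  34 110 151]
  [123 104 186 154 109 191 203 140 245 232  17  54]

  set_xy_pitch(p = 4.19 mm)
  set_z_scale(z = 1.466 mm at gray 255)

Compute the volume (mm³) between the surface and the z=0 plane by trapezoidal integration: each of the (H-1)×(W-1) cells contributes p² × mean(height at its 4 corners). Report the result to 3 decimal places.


1352.719

height_mm = gray/255 × 1.466; cell vol = 4.19² × mean(4 corners)
unit = 4.19² × 1.466 / (4×255) = 0.0252326 mm³ per gray-sum
row 0: Σ corner-gray over 11 cells = 7836  → 197.7226
row 1: Σ corner-gray over 11 cells = 5965  → 150.5124
row 2: Σ corner-gray over 11 cells = 4077  → 102.8733
row 3: Σ corner-gray over 11 cells = 4809  → 121.3435
row 4: Σ corner-gray over 11 cells = 6460  → 163.0025
row 5: Σ corner-gray over 11 cells = 6603  → 166.6108
row 6: Σ corner-gray over 11 cells = 6244  → 157.5523
row 7: Σ corner-gray over 11 cells = 5703  → 143.9015
row 8: Σ corner-gray over 11 cells = 5913  → 149.2003
Σ rows: total corner-gray = 53610  → 1352.7192 mm³


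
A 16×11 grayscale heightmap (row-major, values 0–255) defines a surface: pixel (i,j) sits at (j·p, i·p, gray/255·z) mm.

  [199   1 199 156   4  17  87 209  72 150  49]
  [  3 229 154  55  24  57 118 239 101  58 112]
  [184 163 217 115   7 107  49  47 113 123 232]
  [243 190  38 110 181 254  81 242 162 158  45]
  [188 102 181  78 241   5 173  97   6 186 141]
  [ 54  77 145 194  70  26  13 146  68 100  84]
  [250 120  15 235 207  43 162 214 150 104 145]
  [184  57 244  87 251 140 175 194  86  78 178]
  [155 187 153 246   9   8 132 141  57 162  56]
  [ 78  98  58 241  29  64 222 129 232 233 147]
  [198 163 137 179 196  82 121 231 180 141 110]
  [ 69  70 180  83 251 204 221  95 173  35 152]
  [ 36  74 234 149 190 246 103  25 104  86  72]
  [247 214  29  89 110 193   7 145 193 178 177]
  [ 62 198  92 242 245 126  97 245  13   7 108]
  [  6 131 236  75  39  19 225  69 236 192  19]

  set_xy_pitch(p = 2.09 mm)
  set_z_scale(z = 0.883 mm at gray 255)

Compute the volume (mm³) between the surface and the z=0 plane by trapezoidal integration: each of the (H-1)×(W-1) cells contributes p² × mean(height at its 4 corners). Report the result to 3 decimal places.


296.776

height_mm = gray/255 × 0.883; cell vol = 2.09² × mean(4 corners)
unit = 2.09² × 0.883 / (4×255) = 0.0037814 mm³ per gray-sum
row 0: Σ corner-gray over 10 cells = 4223  → 15.9689
row 1: Σ corner-gray over 10 cells = 4483  → 16.9520
row 2: Σ corner-gray over 10 cells = 5418  → 20.4876
row 3: Σ corner-gray over 10 cells = 5587  → 21.1267
row 4: Σ corner-gray over 10 cells = 4283  → 16.1958
row 5: Σ corner-gray over 10 cells = 4711  → 17.8142
row 6: Σ corner-gray over 10 cells = 5881  → 22.2384
row 7: Σ corner-gray over 10 cells = 5387  → 20.3704
row 8: Σ corner-gray over 10 cells = 5238  → 19.8070
row 9: Σ corner-gray over 10 cells = 6005  → 22.7073
row 10: Σ corner-gray over 10 cells = 6013  → 22.7376
row 11: Σ corner-gray over 10 cells = 5375  → 20.3250
row 12: Σ corner-gray over 10 cells = 5270  → 19.9280
row 13: Σ corner-gray over 10 cells = 5440  → 20.5708
row 14: Σ corner-gray over 10 cells = 5169  → 19.5461
Σ rows: total corner-gray = 78483  → 296.7759 mm³


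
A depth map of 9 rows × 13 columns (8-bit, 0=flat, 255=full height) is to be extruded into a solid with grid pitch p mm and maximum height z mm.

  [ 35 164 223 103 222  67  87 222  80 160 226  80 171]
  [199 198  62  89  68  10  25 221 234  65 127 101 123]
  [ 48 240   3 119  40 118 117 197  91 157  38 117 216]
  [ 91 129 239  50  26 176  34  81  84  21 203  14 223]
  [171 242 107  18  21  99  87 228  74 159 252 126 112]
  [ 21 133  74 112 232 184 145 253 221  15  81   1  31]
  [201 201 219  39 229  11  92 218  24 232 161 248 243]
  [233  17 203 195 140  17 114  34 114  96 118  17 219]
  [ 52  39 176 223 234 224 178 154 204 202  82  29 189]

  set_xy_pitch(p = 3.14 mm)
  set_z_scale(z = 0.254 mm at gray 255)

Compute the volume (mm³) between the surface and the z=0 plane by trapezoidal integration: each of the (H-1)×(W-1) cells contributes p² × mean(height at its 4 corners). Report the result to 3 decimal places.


117.495

height_mm = gray/255 × 0.254; cell vol = 3.14² × mean(4 corners)
unit = 3.14² × 0.254 / (4×255) = 0.00245523 mm³ per gray-sum
row 0: Σ corner-gray over 12 cells = 6196  → 15.2126
row 1: Σ corner-gray over 12 cells = 5460  → 13.4056
row 2: Σ corner-gray over 12 cells = 5166  → 12.6837
row 3: Σ corner-gray over 12 cells = 5537  → 13.5946
row 4: Σ corner-gray over 12 cells = 6063  → 14.8861
row 5: Σ corner-gray over 12 cells = 6746  → 16.5630
row 6: Σ corner-gray over 12 cells = 6374  → 15.6497
row 7: Σ corner-gray over 12 cells = 6313  → 15.4999
Σ rows: total corner-gray = 47855  → 117.4952 mm³


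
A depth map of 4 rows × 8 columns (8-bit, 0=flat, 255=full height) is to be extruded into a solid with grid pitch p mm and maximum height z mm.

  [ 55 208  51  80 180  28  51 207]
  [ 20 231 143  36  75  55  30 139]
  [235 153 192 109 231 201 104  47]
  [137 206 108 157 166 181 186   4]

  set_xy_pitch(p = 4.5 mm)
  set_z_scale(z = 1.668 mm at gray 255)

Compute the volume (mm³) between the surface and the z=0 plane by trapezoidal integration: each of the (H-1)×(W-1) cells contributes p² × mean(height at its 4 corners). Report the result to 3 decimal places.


355.288

height_mm = gray/255 × 1.668; cell vol = 4.5² × mean(4 corners)
unit = 4.5² × 1.668 / (4×255) = 0.0331147 mm³ per gray-sum
row 0: Σ corner-gray over 7 cells = 2757  → 91.2972
row 1: Σ corner-gray over 7 cells = 3561  → 117.9215
row 2: Σ corner-gray over 7 cells = 4411  → 146.0690
Σ rows: total corner-gray = 10729  → 355.2877 mm³


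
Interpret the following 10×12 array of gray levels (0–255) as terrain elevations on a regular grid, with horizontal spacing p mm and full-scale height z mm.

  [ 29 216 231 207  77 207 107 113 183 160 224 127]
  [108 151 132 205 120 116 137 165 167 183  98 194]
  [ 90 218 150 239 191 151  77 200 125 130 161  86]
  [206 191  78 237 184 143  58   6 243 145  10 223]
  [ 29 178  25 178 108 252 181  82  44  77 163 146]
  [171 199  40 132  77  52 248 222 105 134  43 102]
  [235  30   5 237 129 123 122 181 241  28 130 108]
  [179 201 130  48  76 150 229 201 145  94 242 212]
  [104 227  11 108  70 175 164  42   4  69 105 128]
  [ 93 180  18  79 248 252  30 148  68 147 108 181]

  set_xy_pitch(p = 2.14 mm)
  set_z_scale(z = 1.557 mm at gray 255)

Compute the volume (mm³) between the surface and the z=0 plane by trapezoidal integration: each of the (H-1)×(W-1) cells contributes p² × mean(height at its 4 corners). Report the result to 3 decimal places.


height_mm = gray/255 × 1.557; cell vol = 2.14² × mean(4 corners)
unit = 2.14² × 1.557 / (4×255) = 0.00699062 mm³ per gray-sum
row 0: Σ corner-gray over 11 cells = 6856  → 47.9277
row 1: Σ corner-gray over 11 cells = 6710  → 46.9071
row 2: Σ corner-gray over 11 cells = 6479  → 45.2923
row 3: Σ corner-gray over 11 cells = 5770  → 40.3359
row 4: Σ corner-gray over 11 cells = 5528  → 38.6442
row 5: Σ corner-gray over 11 cells = 5572  → 38.9518
row 6: Σ corner-gray over 11 cells = 6218  → 43.4677
row 7: Σ corner-gray over 11 cells = 5605  → 39.1825
row 8: Σ corner-gray over 11 cells = 5012  → 35.0370
Σ rows: total corner-gray = 53750  → 375.7461 mm³

375.746


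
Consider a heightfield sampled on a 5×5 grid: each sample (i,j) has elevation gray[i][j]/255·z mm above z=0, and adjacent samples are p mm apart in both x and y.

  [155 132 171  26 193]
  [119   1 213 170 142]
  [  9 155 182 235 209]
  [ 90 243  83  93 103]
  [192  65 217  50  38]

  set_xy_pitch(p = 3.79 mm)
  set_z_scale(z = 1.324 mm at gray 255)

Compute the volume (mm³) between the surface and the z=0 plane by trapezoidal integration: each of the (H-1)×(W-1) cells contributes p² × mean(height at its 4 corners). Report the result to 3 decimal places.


163.033

height_mm = gray/255 × 1.324; cell vol = 3.79² × mean(4 corners)
unit = 3.79² × 1.324 / (4×255) = 0.0186452 mm³ per gray-sum
row 0: Σ corner-gray over 4 cells = 2035  → 37.9429
row 1: Σ corner-gray over 4 cells = 2391  → 44.5806
row 2: Σ corner-gray over 4 cells = 2393  → 44.6179
row 3: Σ corner-gray over 4 cells = 1925  → 35.8919
Σ rows: total corner-gray = 8744  → 163.0333 mm³


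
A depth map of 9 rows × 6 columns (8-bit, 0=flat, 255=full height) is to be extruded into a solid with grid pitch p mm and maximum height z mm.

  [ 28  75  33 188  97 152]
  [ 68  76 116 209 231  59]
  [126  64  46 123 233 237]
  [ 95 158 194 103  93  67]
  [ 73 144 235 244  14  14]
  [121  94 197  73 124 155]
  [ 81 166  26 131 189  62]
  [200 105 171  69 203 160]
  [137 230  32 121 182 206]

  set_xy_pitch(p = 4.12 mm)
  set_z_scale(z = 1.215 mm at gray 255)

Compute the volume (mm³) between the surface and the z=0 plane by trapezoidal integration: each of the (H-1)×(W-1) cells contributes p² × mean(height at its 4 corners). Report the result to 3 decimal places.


420.546

height_mm = gray/255 × 1.215; cell vol = 4.12² × mean(4 corners)
unit = 4.12² × 1.215 / (4×255) = 0.0202195 mm³ per gray-sum
row 0: Σ corner-gray over 5 cells = 2357  → 47.6574
row 1: Σ corner-gray over 5 cells = 2686  → 54.3096
row 2: Σ corner-gray over 5 cells = 2553  → 51.6204
row 3: Σ corner-gray over 5 cells = 2619  → 52.9549
row 4: Σ corner-gray over 5 cells = 2613  → 52.8336
row 5: Σ corner-gray over 5 cells = 2419  → 48.9110
row 6: Σ corner-gray over 5 cells = 2623  → 53.0358
row 7: Σ corner-gray over 5 cells = 2929  → 59.2229
Σ rows: total corner-gray = 20799  → 420.5455 mm³


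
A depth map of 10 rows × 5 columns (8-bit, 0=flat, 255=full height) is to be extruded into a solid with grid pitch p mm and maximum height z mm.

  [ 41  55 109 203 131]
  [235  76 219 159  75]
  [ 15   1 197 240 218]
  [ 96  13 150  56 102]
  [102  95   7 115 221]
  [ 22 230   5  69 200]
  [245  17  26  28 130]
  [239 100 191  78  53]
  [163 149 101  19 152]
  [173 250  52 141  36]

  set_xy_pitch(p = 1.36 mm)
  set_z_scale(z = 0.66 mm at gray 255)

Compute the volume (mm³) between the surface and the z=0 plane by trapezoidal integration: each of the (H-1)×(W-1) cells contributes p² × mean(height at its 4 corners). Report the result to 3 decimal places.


19.030

height_mm = gray/255 × 0.66; cell vol = 1.36² × mean(4 corners)
unit = 1.36² × 0.66 / (4×255) = 0.0011968 mm³ per gray-sum
row 0: Σ corner-gray over 4 cells = 2124  → 2.5420
row 1: Σ corner-gray over 4 cells = 2327  → 2.7850
row 2: Σ corner-gray over 4 cells = 1745  → 2.0884
row 3: Σ corner-gray over 4 cells = 1393  → 1.6671
row 4: Σ corner-gray over 4 cells = 1587  → 1.8993
row 5: Σ corner-gray over 4 cells = 1347  → 1.6121
row 6: Σ corner-gray over 4 cells = 1547  → 1.8514
row 7: Σ corner-gray over 4 cells = 1883  → 2.2536
row 8: Σ corner-gray over 4 cells = 1948  → 2.3314
Σ rows: total corner-gray = 15901  → 19.0303 mm³


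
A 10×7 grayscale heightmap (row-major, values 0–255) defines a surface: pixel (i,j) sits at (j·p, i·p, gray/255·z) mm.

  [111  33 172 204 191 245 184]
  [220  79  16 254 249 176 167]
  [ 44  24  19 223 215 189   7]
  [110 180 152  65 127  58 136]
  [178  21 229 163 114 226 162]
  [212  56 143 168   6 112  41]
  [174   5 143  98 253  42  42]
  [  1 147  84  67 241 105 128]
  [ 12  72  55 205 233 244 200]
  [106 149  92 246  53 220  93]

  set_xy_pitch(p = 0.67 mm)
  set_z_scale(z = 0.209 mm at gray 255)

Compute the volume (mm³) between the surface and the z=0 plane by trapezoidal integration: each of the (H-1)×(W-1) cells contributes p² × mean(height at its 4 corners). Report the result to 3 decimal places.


2.613

height_mm = gray/255 × 0.209; cell vol = 0.67² × mean(4 corners)
unit = 0.67² × 0.209 / (4×255) = 9.19805e-05 mm³ per gray-sum
row 0: Σ corner-gray over 6 cells = 3920  → 0.3606
row 1: Σ corner-gray over 6 cells = 3326  → 0.3059
row 2: Σ corner-gray over 6 cells = 2801  → 0.2576
row 3: Σ corner-gray over 6 cells = 3256  → 0.2995
row 4: Σ corner-gray over 6 cells = 3069  → 0.2823
row 5: Σ corner-gray over 6 cells = 2521  → 0.2319
row 6: Σ corner-gray over 6 cells = 2715  → 0.2497
row 7: Σ corner-gray over 6 cells = 3247  → 0.2987
row 8: Σ corner-gray over 6 cells = 3549  → 0.3264
Σ rows: total corner-gray = 28404  → 2.6126 mm³


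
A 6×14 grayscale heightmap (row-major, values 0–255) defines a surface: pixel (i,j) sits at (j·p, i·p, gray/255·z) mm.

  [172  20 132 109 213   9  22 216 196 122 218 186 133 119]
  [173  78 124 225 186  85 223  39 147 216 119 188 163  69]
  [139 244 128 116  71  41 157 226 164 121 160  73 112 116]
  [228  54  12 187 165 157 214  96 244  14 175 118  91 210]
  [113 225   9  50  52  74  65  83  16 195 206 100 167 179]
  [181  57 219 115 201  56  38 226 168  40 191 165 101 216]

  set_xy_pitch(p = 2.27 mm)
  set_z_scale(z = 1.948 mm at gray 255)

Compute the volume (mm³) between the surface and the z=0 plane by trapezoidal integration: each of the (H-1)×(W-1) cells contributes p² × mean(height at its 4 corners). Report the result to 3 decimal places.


336.051

height_mm = gray/255 × 1.948; cell vol = 2.27² × mean(4 corners)
unit = 2.27² × 1.948 / (4×255) = 0.00984103 mm³ per gray-sum
row 0: Σ corner-gray over 13 cells = 7271  → 71.5541
row 1: Σ corner-gray over 13 cells = 7309  → 71.9281
row 2: Σ corner-gray over 13 cells = 6973  → 68.6215
row 3: Σ corner-gray over 13 cells = 6268  → 61.6836
row 4: Σ corner-gray over 13 cells = 6327  → 62.2642
Σ rows: total corner-gray = 34148  → 336.0514 mm³


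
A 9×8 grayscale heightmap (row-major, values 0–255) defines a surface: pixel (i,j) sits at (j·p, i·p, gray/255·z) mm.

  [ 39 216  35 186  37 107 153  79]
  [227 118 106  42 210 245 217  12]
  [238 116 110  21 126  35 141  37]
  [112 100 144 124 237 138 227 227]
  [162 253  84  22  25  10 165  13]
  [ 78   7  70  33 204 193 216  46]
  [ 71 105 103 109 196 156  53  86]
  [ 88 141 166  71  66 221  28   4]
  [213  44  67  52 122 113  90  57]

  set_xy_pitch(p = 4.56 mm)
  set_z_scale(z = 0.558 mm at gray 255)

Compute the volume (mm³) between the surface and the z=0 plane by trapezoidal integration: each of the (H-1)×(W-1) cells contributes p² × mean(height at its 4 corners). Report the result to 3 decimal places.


height_mm = gray/255 × 0.558; cell vol = 4.56² × mean(4 corners)
unit = 4.56² × 0.558 / (4×255) = 0.0113753 mm³ per gray-sum
row 0: Σ corner-gray over 7 cells = 3701  → 42.1001
row 1: Σ corner-gray over 7 cells = 3488  → 39.6771
row 2: Σ corner-gray over 7 cells = 3652  → 41.5427
row 3: Σ corner-gray over 7 cells = 3572  → 40.6327
row 4: Σ corner-gray over 7 cells = 2863  → 32.5675
row 5: Σ corner-gray over 7 cells = 3171  → 36.0711
row 6: Σ corner-gray over 7 cells = 3079  → 35.0246
row 7: Σ corner-gray over 7 cells = 2724  → 30.9864
Σ rows: total corner-gray = 26250  → 298.6022 mm³

298.602


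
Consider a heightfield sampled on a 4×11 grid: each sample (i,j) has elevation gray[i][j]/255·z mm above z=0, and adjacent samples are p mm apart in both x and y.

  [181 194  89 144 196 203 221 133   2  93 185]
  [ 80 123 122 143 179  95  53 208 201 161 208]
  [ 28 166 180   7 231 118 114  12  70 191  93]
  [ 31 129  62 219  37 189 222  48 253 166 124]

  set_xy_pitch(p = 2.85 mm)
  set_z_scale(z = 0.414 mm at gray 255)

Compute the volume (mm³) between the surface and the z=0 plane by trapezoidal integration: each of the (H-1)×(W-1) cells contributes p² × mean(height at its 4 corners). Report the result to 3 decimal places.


52.864

height_mm = gray/255 × 0.414; cell vol = 2.85² × mean(4 corners)
unit = 2.85² × 0.414 / (4×255) = 0.00329678 mm³ per gray-sum
row 0: Σ corner-gray over 10 cells = 5774  → 19.0356
row 1: Σ corner-gray over 10 cells = 5157  → 17.0015
row 2: Σ corner-gray over 10 cells = 5104  → 16.8268
Σ rows: total corner-gray = 16035  → 52.8639 mm³


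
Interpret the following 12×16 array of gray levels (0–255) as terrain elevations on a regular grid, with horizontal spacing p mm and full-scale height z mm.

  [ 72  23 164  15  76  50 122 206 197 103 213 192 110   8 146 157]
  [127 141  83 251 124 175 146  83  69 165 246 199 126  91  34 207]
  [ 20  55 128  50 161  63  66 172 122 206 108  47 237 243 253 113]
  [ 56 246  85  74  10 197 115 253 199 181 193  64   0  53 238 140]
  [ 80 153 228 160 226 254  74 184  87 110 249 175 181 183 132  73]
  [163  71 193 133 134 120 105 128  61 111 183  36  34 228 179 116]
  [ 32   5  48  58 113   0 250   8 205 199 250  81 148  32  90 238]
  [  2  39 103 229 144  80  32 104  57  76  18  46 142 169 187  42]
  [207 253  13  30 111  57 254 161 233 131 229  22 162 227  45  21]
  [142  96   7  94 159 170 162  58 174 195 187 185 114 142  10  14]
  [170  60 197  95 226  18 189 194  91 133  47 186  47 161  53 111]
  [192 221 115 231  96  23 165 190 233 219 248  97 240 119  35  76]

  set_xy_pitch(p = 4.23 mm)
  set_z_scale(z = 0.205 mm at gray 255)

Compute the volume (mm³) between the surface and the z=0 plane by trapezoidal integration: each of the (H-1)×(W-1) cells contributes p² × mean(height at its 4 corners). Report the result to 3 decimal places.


height_mm = gray/255 × 0.205; cell vol = 4.23² × mean(4 corners)
unit = 4.23² × 0.205 / (4×255) = 0.00359612 mm³ per gray-sum
row 0: Σ corner-gray over 15 cells = 7679  → 27.6146
row 1: Σ corner-gray over 15 cells = 8155  → 29.3264
row 2: Σ corner-gray over 15 cells = 7967  → 28.6503
row 3: Σ corner-gray over 15 cells = 8957  → 32.2105
row 4: Σ corner-gray over 15 cells = 8656  → 31.1280
row 5: Σ corner-gray over 15 cells = 6955  → 25.0110
row 6: Σ corner-gray over 15 cells = 6140  → 22.0802
row 7: Σ corner-gray over 15 cells = 6980  → 25.1009
row 8: Σ corner-gray over 15 cells = 7746  → 27.8556
row 9: Σ corner-gray over 15 cells = 7337  → 26.3847
row 10: Σ corner-gray over 15 cells = 8407  → 30.2326
Σ rows: total corner-gray = 84979  → 305.5949 mm³

305.595


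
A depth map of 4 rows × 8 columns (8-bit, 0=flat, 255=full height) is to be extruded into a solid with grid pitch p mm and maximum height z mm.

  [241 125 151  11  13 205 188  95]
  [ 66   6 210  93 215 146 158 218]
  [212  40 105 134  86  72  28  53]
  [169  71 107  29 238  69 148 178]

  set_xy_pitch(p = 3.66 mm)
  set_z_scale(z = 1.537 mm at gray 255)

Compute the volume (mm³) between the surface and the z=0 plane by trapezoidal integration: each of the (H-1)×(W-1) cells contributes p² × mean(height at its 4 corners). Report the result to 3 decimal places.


height_mm = gray/255 × 1.537; cell vol = 3.66² × mean(4 corners)
unit = 3.66² × 1.537 / (4×255) = 0.0201853 mm³ per gray-sum
row 0: Σ corner-gray over 7 cells = 3662  → 73.9187
row 1: Σ corner-gray over 7 cells = 3135  → 63.2810
row 2: Σ corner-gray over 7 cells = 2866  → 57.8512
Σ rows: total corner-gray = 9663  → 195.0508 mm³

195.051


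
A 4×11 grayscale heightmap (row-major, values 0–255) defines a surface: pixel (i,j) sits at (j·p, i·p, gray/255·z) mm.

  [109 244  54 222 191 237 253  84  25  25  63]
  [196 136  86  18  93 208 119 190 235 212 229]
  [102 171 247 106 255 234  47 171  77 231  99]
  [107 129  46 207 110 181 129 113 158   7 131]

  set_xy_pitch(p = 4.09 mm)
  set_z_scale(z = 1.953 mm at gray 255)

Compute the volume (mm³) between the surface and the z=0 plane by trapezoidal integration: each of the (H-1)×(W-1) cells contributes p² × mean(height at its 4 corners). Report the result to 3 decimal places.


height_mm = gray/255 × 1.953; cell vol = 4.09² × mean(4 corners)
unit = 4.09² × 1.953 / (4×255) = 0.0320294 mm³ per gray-sum
row 0: Σ corner-gray over 10 cells = 5861  → 187.7243
row 1: Σ corner-gray over 10 cells = 6298  → 201.7211
row 2: Σ corner-gray over 10 cells = 5677  → 181.8309
Σ rows: total corner-gray = 17836  → 571.2762 mm³

571.276


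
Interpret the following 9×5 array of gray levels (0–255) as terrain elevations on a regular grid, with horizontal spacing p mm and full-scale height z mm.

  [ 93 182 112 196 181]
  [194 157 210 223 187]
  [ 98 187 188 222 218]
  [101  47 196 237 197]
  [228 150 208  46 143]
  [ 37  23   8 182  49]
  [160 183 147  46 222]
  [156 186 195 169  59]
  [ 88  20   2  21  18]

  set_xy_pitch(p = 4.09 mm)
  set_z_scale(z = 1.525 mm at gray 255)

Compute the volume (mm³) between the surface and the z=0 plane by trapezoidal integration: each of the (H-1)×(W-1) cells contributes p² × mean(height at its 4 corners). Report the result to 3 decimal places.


height_mm = gray/255 × 1.525; cell vol = 4.09² × mean(4 corners)
unit = 4.09² × 1.525 / (4×255) = 0.0250101 mm³ per gray-sum
row 0: Σ corner-gray over 4 cells = 2815  → 70.4036
row 1: Σ corner-gray over 4 cells = 3071  → 76.8062
row 2: Σ corner-gray over 4 cells = 2768  → 69.2281
row 3: Σ corner-gray over 4 cells = 2437  → 60.9497
row 4: Σ corner-gray over 4 cells = 1691  → 42.2922
row 5: Σ corner-gray over 4 cells = 1646  → 41.1667
row 6: Σ corner-gray over 4 cells = 2449  → 61.2499
row 7: Σ corner-gray over 4 cells = 1507  → 37.6903
Σ rows: total corner-gray = 18384  → 459.7866 mm³

459.787


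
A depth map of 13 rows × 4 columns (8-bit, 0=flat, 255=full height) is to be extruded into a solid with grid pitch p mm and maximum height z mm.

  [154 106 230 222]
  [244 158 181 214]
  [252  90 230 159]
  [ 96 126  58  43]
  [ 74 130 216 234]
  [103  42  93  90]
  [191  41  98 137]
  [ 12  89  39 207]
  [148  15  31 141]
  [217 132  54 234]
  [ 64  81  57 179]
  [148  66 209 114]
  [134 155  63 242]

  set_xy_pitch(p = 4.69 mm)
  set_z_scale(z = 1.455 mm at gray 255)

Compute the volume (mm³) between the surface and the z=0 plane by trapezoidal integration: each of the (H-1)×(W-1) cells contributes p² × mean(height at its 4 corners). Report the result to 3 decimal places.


height_mm = gray/255 × 1.455; cell vol = 4.69² × mean(4 corners)
unit = 4.69² × 1.455 / (4×255) = 0.0313768 mm³ per gray-sum
row 0: Σ corner-gray over 3 cells = 2184  → 68.5269
row 1: Σ corner-gray over 3 cells = 2187  → 68.6210
row 2: Σ corner-gray over 3 cells = 1558  → 48.8850
row 3: Σ corner-gray over 3 cells = 1507  → 47.2848
row 4: Σ corner-gray over 3 cells = 1463  → 45.9042
row 5: Σ corner-gray over 3 cells = 1069  → 33.5418
row 6: Σ corner-gray over 3 cells = 1081  → 33.9183
row 7: Σ corner-gray over 3 cells = 856  → 26.8585
row 8: Σ corner-gray over 3 cells = 1204  → 37.7777
row 9: Σ corner-gray over 3 cells = 1342  → 42.1077
row 10: Σ corner-gray over 3 cells = 1331  → 41.7625
row 11: Σ corner-gray over 3 cells = 1624  → 50.9559
Σ rows: total corner-gray = 17406  → 546.1444 mm³

546.144
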